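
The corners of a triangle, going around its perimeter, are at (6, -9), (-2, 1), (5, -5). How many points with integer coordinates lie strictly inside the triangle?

By the shoelace formula, twice the signed area is |(6·1 − (-2)·(-9)) + ((-2)·(-5) − 5·1) + (5·(-9) − 6·(-5))| = 22, so the area is 11.
The number of boundary lattice points is Σ gcd(|Δx|,|Δy|) = gcd(8,10) + gcd(7,6) + gcd(1,4) = 2+1+1 = 4.
Pick's theorem gives I = A − B/2 + 1 = 11 − 4/2 + 1 = 10.

10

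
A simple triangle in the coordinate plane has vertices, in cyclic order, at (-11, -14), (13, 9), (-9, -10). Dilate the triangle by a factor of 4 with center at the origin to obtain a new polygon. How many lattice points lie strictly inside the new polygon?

393

The shoelace formula gives twice the area as |[(-11)·9 − 13·(-14)] + [13·(-10) − (-9)·9] + [(-9)·(-14) − (-11)·(-10)]| = 50, so the area is 25.
The number of boundary lattice points is Σ gcd(|Δx|,|Δy|) = gcd(24,23) + gcd(22,19) + gcd(2,4) = 1+1+2 = 4.
Scaling by 4 multiplies the area by 4² = 16 (so the new area is 400) and multiplies the boundary lattice-point count by 4, giving 16.
By Pick's theorem, the interior count of the dilated polygon is 400 − 16/2 + 1 = 393.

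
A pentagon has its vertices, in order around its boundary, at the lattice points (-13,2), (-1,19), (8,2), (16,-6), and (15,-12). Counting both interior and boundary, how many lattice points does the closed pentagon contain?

367

The shoelace formula gives twice the area as |[(-13)·19 − (-1)·2] + [(-1)·2 − 8·19] + [8·(-6) − 16·2] + [16·(-12) − 15·(-6)] + [15·2 − (-13)·(-12)]| = 707, so the area is 353.5.
Summing gcd(|Δx|,|Δy|) over the edges gives the boundary count: gcd(12,17) + gcd(9,17) + gcd(8,8) + gcd(1,6) + gcd(28,14) = 1+1+8+1+14 = 25.
Pick's theorem gives I = A − B/2 + 1 = 353.5 − 25/2 + 1 = 342, so the closed region contains I + B = 342 + 25 = 367 lattice points.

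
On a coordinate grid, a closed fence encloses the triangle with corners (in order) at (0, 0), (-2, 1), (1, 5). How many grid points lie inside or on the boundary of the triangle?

The shoelace formula gives twice the area as |[0·1 − (-2)·0] + [(-2)·5 − 1·1] + [1·0 − 0·5]| = 11, so the area is 5.5.
Summing gcd(|Δx|,|Δy|) over the edges gives the boundary count: gcd(2,1) + gcd(3,4) + gcd(1,5) = 1+1+1 = 3.
Pick's theorem gives I = A − B/2 + 1 = 5.5 − 3/2 + 1 = 5, so the closed region contains I + B = 5 + 3 = 8 lattice points.

8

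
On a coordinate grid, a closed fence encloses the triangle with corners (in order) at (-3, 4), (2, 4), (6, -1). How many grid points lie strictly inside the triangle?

10

The shoelace formula gives twice the area as |((-3)·4 − 2·4) + (2·(-1) − 6·4) + (6·4 − (-3)·(-1))| = 25, so the area is 12.5.
The number of boundary lattice points is Σ gcd(|Δx|,|Δy|) = gcd(5,0) + gcd(4,5) + gcd(9,5) = 5+1+1 = 7.
By Pick's theorem A = I + B/2 − 1, so I = 12.5 − 7/2 + 1 = 10.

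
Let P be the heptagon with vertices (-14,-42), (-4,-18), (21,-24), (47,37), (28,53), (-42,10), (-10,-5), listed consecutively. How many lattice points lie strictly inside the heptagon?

The shoelace formula gives twice the area as |((-14)·(-18) − (-4)·(-42)) + ((-4)·(-24) − 21·(-18)) + (21·37 − 47·(-24)) + (47·53 − 28·37) + (28·10 − (-42)·53) + ((-42)·(-5) − (-10)·10) + ((-10)·(-42) − (-14)·(-5))| = 7084, so the area is 3542.
Along each edge there are gcd(|Δx|,|Δy|)+1 lattice points, so counting each shared vertex once the boundary has gcd(10,24) + gcd(25,6) + gcd(26,61) + gcd(19,16) + gcd(70,43) + gcd(32,15) + gcd(4,37) = 2+1+1+1+1+1+1 = 8.
Pick's theorem gives I = A − B/2 + 1 = 3542 − 8/2 + 1 = 3539.

3539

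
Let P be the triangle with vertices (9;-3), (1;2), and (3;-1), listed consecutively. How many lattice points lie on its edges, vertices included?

The number of boundary lattice points is Σ gcd(|Δx|,|Δy|) = gcd(8,5) + gcd(2,3) + gcd(6,2) = 1+1+2 = 4.

4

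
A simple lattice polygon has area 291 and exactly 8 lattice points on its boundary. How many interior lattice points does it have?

288

Pick's theorem A = I + B/2 − 1 rearranges to I = A − B/2 + 1 = 291 − 8/2 + 1 = 288.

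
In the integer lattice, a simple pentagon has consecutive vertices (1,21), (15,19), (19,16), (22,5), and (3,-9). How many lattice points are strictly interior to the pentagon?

The shoelace formula gives twice the area as |(1·19 − 15·21) + (15·16 − 19·19) + (19·5 − 22·16) + (22·(-9) − 3·5) + (3·21 − 1·(-9))| = 815, so the area is 407.5.
Along each edge there are gcd(|Δx|,|Δy|)+1 lattice points, so counting each shared vertex once the boundary has gcd(14,2) + gcd(4,3) + gcd(3,11) + gcd(19,14) + gcd(2,30) = 2+1+1+1+2 = 7.
Pick's theorem gives I = A − B/2 + 1 = 407.5 − 7/2 + 1 = 405.

405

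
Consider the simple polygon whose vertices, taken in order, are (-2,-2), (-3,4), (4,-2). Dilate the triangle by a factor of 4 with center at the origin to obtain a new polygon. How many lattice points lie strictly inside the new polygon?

By the shoelace formula, twice the signed area is |[(-2)·4 − (-3)·(-2)] + [(-3)·(-2) − 4·4] + [4·(-2) − (-2)·(-2)]| = 36, so the area is 18.
Summing gcd(|Δx|,|Δy|) over the edges gives the boundary count: gcd(1,6) + gcd(7,6) + gcd(6,0) = 1+1+6 = 8.
Scaling by 4 multiplies the area by 4² = 16 (so the new area is 288) and multiplies the boundary lattice-point count by 4, giving 32.
By Pick's theorem, the interior count of the dilated polygon is 288 − 32/2 + 1 = 273.

273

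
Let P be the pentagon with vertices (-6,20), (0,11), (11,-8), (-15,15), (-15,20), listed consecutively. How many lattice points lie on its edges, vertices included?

19

Summing gcd(|Δx|,|Δy|) over the edges gives the boundary count: gcd(6,9) + gcd(11,19) + gcd(26,23) + gcd(0,5) + gcd(9,0) = 3+1+1+5+9 = 19.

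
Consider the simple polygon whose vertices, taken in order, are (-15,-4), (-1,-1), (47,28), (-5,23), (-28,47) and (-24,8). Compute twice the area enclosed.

2780

By the shoelace formula, twice the signed area is |((-15)·(-1) − (-1)·(-4)) + ((-1)·28 − 47·(-1)) + (47·23 − (-5)·28) + ((-5)·47 − (-28)·23) + ((-28)·8 − (-24)·47) + ((-24)·(-4) − (-15)·8)| = 2780, so the area is 1390.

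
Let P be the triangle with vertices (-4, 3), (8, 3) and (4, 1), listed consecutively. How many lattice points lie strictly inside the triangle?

5

Using the shoelace formula, 2A = |((-4)·3 − 8·3) + (8·1 − 4·3) + (4·3 − (-4)·1)| = 24, so the area is 12.
Along each edge there are gcd(|Δx|,|Δy|)+1 lattice points, so counting each shared vertex once the boundary has gcd(12,0) + gcd(4,2) + gcd(8,2) = 12+2+2 = 16.
Pick's theorem gives I = A − B/2 + 1 = 12 − 16/2 + 1 = 5.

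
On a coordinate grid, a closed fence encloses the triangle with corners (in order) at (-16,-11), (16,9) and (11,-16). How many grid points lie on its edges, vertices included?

10

Along each edge there are gcd(|Δx|,|Δy|)+1 lattice points, so counting each shared vertex once the boundary has gcd(32,20) + gcd(5,25) + gcd(27,5) = 4+5+1 = 10.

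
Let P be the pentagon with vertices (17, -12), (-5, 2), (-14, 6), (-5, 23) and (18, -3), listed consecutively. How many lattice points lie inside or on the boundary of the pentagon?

Using the shoelace formula, 2A = |[17·2 − (-5)·(-12)] + [(-5)·6 − (-14)·2] + [(-14)·23 − (-5)·6] + [(-5)·(-3) − 18·23] + [18·(-12) − 17·(-3)]| = 884, so the area is 442.
The number of boundary lattice points is Σ gcd(|Δx|,|Δy|) = gcd(22,14) + gcd(9,4) + gcd(9,17) + gcd(23,26) + gcd(1,9) = 2+1+1+1+1 = 6.
Pick's theorem gives I = A − B/2 + 1 = 442 − 6/2 + 1 = 440, so the closed region contains I + B = 440 + 6 = 446 lattice points.

446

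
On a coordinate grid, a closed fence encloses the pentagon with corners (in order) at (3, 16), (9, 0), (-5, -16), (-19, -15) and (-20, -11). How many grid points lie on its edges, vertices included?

Summing gcd(|Δx|,|Δy|) over the edges gives the boundary count: gcd(6,16) + gcd(14,16) + gcd(14,1) + gcd(1,4) + gcd(23,27) = 2+2+1+1+1 = 7.

7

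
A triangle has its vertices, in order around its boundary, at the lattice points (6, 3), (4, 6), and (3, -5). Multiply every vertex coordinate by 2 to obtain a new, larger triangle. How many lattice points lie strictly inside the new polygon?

48

By the shoelace formula, twice the signed area is |(6·6 − 4·3) + (4·(-5) − 3·6) + (3·3 − 6·(-5))| = 25, so the area is 25/2.
Summing gcd(|Δx|,|Δy|) over the edges gives the boundary count: gcd(2,3) + gcd(1,11) + gcd(3,8) = 1+1+1 = 3.
Scaling by 2 multiplies the area by 2² = 4 (so the new area is 50) and multiplies the boundary lattice-point count by 2, giving 6.
By Pick's theorem, the interior count of the dilated polygon is 50 − 6/2 + 1 = 48.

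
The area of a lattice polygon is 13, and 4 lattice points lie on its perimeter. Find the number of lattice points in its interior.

Pick's theorem A = I + B/2 − 1 rearranges to I = A − B/2 + 1 = 13 − 4/2 + 1 = 12.

12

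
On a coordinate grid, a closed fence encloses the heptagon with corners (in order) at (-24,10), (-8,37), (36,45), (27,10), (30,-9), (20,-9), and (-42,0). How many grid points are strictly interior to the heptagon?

2384

Using the shoelace formula, 2A = |((-24)·37 − (-8)·10) + ((-8)·45 − 36·37) + (36·10 − 27·45) + (27·(-9) − 30·10) + (30·(-9) − 20·(-9)) + (20·0 − (-42)·(-9)) + ((-42)·10 − (-24)·0)| = 4786, so the area is 2393.
Summing gcd(|Δx|,|Δy|) over the edges gives the boundary count: gcd(16,27) + gcd(44,8) + gcd(9,35) + gcd(3,19) + gcd(10,0) + gcd(62,9) + gcd(18,10) = 1+4+1+1+10+1+2 = 20.
Pick's theorem gives I = A − B/2 + 1 = 2393 − 20/2 + 1 = 2384.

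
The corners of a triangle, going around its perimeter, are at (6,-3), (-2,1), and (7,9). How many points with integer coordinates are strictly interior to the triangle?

The shoelace formula gives twice the area as |(6·1 − (-2)·(-3)) + ((-2)·9 − 7·1) + (7·(-3) − 6·9)| = 100, so the area is 50.
The number of boundary lattice points is Σ gcd(|Δx|,|Δy|) = gcd(8,4) + gcd(9,8) + gcd(1,12) = 4+1+1 = 6.
By Pick's theorem A = I + B/2 − 1, so I = 50 − 6/2 + 1 = 48.

48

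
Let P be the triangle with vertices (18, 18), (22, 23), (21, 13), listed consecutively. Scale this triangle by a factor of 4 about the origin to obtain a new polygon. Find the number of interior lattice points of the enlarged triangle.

275

The shoelace formula gives twice the area as |(18·23 − 22·18) + (22·13 − 21·23) + (21·18 − 18·13)| = 35, so the area is 17.5.
The number of boundary lattice points is Σ gcd(|Δx|,|Δy|) = gcd(4,5) + gcd(1,10) + gcd(3,5) = 1+1+1 = 3.
Scaling by 4 multiplies the area by 4² = 16 (so the new area is 280) and multiplies the boundary lattice-point count by 4, giving 12.
By Pick's theorem, the interior count of the dilated polygon is 280 − 12/2 + 1 = 275.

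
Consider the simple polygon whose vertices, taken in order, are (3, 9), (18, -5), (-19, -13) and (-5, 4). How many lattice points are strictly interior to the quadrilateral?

Using the shoelace formula, 2A = |(3·(-5) − 18·9) + (18·(-13) − (-19)·(-5)) + ((-19)·4 − (-5)·(-13)) + ((-5)·9 − 3·4)| = 704, so the area is 352.
Summing gcd(|Δx|,|Δy|) over the edges gives the boundary count: gcd(15,14) + gcd(37,8) + gcd(14,17) + gcd(8,5) = 1+1+1+1 = 4.
Pick's theorem gives I = A − B/2 + 1 = 352 − 4/2 + 1 = 351.

351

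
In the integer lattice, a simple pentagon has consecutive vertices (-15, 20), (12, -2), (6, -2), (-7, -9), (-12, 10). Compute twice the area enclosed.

558

The shoelace formula gives twice the area as |((-15)·(-2) − 12·20) + (12·(-2) − 6·(-2)) + (6·(-9) − (-7)·(-2)) + ((-7)·10 − (-12)·(-9)) + ((-12)·20 − (-15)·10)| = 558, so the area is 279.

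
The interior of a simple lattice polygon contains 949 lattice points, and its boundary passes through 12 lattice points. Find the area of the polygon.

954

By Pick's theorem, A = I + B/2 − 1 = 949 + 12/2 − 1 = 954.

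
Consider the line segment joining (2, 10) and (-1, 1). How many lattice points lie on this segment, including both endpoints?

4

The number of lattice points on a segment between lattice points is gcd(|Δx|,|Δy|) + 1 = gcd(3,9) + 1 = 3 + 1 = 4.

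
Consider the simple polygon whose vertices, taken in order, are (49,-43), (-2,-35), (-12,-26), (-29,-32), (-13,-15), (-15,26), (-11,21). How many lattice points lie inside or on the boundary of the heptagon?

By the shoelace formula, twice the signed area is |[49·(-35) − (-2)·(-43)] + [(-2)·(-26) − (-12)·(-35)] + [(-12)·(-32) − (-29)·(-26)] + [(-29)·(-15) − (-13)·(-32)] + [(-13)·26 − (-15)·(-15)] + [(-15)·21 − (-11)·26] + [(-11)·(-43) − 49·21]| = 3668, so the area is 1834.
The number of boundary lattice points is Σ gcd(|Δx|,|Δy|) = gcd(51,8) + gcd(10,9) + gcd(17,6) + gcd(16,17) + gcd(2,41) + gcd(4,5) + gcd(60,64) = 1+1+1+1+1+1+4 = 10.
Pick's theorem gives I = A − B/2 + 1 = 1834 − 10/2 + 1 = 1830, so the closed region contains I + B = 1830 + 10 = 1840 lattice points.

1840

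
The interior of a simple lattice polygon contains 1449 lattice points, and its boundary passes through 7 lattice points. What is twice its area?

Pick's theorem states A = I + B/2 − 1, so A = 1449 + 7/2 − 1 = 2903/2.
Hence 2A = 2903.

2903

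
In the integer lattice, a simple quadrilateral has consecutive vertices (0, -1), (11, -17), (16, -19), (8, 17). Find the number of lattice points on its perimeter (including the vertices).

8

The number of boundary lattice points is Σ gcd(|Δx|,|Δy|) = gcd(11,16) + gcd(5,2) + gcd(8,36) + gcd(8,18) = 1+1+4+2 = 8.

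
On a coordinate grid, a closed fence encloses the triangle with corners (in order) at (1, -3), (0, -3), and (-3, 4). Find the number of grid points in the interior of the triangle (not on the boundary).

Using the shoelace formula, 2A = |(1·(-3) − 0·(-3)) + (0·4 − (-3)·(-3)) + ((-3)·(-3) − 1·4)| = 7, so the area is 7/2.
Summing gcd(|Δx|,|Δy|) over the edges gives the boundary count: gcd(1,0) + gcd(3,7) + gcd(4,7) = 1+1+1 = 3.
By Pick's theorem A = I + B/2 − 1, so I = 7/2 − 3/2 + 1 = 3.

3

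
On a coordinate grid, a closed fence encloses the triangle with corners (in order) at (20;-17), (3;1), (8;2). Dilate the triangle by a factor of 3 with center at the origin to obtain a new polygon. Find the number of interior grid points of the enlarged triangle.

478

Using the shoelace formula, 2A = |[20·1 − 3·(-17)] + [3·2 − 8·1] + [8·(-17) − 20·2]| = 107, so the area is 107/2.
Summing gcd(|Δx|,|Δy|) over the edges gives the boundary count: gcd(17,18) + gcd(5,1) + gcd(12,19) = 1+1+1 = 3.
Scaling by 3 multiplies the area by 3² = 9 (so the new area is 963/2) and multiplies the boundary lattice-point count by 3, giving 9.
By Pick's theorem, the interior count of the dilated polygon is 963/2 − 9/2 + 1 = 478.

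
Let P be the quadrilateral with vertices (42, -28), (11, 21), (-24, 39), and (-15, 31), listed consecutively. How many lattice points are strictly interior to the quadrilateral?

540

Using the shoelace formula, 2A = |(42·21 − 11·(-28)) + (11·39 − (-24)·21) + ((-24)·31 − (-15)·39) + ((-15)·(-28) − 42·31)| = 1082, so the area is 541.
The number of boundary lattice points is Σ gcd(|Δx|,|Δy|) = gcd(31,49) + gcd(35,18) + gcd(9,8) + gcd(57,59) = 1+1+1+1 = 4.
By Pick's theorem A = I + B/2 − 1, so I = 541 − 4/2 + 1 = 540.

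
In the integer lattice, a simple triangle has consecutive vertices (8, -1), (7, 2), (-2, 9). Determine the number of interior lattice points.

5

Using the shoelace formula, 2A = |[8·2 − 7·(-1)] + [7·9 − (-2)·2] + [(-2)·(-1) − 8·9]| = 20, so the area is 10.
The number of boundary lattice points is Σ gcd(|Δx|,|Δy|) = gcd(1,3) + gcd(9,7) + gcd(10,10) = 1+1+10 = 12.
By Pick's theorem A = I + B/2 − 1, so I = 10 − 12/2 + 1 = 5.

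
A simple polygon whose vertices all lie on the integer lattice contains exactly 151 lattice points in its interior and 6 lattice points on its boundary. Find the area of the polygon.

Pick's theorem states A = I + B/2 − 1, so A = 151 + 6/2 − 1 = 153.

153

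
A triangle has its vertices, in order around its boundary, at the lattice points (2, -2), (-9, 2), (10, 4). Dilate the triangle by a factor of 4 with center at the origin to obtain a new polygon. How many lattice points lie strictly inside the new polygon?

777

By the shoelace formula, twice the signed area is |(2·2 − (-9)·(-2)) + ((-9)·4 − 10·2) + (10·(-2) − 2·4)| = 98, so the area is 49.
The number of boundary lattice points is Σ gcd(|Δx|,|Δy|) = gcd(11,4) + gcd(19,2) + gcd(8,6) = 1+1+2 = 4.
Scaling by 4 multiplies the area by 4² = 16 (so the new area is 784) and multiplies the boundary lattice-point count by 4, giving 16.
By Pick's theorem, the interior count of the dilated polygon is 784 − 16/2 + 1 = 777.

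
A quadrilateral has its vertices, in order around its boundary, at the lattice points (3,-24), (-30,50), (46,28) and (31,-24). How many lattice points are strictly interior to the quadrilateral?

3162

By the shoelace formula, twice the signed area is |(3·50 − (-30)·(-24)) + ((-30)·28 − 46·50) + (46·(-24) − 31·28) + (31·(-24) − 3·(-24))| = 6354, so the area is 3177.
Summing gcd(|Δx|,|Δy|) over the edges gives the boundary count: gcd(33,74) + gcd(76,22) + gcd(15,52) + gcd(28,0) = 1+2+1+28 = 32.
Pick's theorem gives I = A − B/2 + 1 = 3177 − 32/2 + 1 = 3162.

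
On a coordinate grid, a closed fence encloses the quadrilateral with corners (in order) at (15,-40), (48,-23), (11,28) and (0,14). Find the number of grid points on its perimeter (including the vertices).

6

The number of boundary lattice points is Σ gcd(|Δx|,|Δy|) = gcd(33,17) + gcd(37,51) + gcd(11,14) + gcd(15,54) = 1+1+1+3 = 6.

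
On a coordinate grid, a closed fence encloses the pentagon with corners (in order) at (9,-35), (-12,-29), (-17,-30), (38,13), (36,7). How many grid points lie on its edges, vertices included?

10

Along each edge there are gcd(|Δx|,|Δy|)+1 lattice points, so counting each shared vertex once the boundary has gcd(21,6) + gcd(5,1) + gcd(55,43) + gcd(2,6) + gcd(27,42) = 3+1+1+2+3 = 10.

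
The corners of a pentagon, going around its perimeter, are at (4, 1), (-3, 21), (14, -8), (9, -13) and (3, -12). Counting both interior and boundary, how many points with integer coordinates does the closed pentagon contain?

Using the shoelace formula, 2A = |(4·21 − (-3)·1) + ((-3)·(-8) − 14·21) + (14·(-13) − 9·(-8)) + (9·(-12) − 3·(-13)) + (3·1 − 4·(-12))| = 311, so the area is 155.5.
Along each edge there are gcd(|Δx|,|Δy|)+1 lattice points, so counting each shared vertex once the boundary has gcd(7,20) + gcd(17,29) + gcd(5,5) + gcd(6,1) + gcd(1,13) = 1+1+5+1+1 = 9.
Pick's theorem gives I = A − B/2 + 1 = 155.5 − 9/2 + 1 = 152, so the closed region contains I + B = 152 + 9 = 161 lattice points.

161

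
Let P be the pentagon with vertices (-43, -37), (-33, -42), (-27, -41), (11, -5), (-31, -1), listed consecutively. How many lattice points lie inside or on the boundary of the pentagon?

1176

By the shoelace formula, twice the signed area is |[(-43)·(-42) − (-33)·(-37)] + [(-33)·(-41) − (-27)·(-42)] + [(-27)·(-5) − 11·(-41)] + [11·(-1) − (-31)·(-5)] + [(-31)·(-37) − (-43)·(-1)]| = 2328, so the area is 1164.
The number of boundary lattice points is Σ gcd(|Δx|,|Δy|) = gcd(10,5) + gcd(6,1) + gcd(38,36) + gcd(42,4) + gcd(12,36) = 5+1+2+2+12 = 22.
Pick's theorem gives I = A − B/2 + 1 = 1164 − 22/2 + 1 = 1154, so the closed region contains I + B = 1154 + 22 = 1176 lattice points.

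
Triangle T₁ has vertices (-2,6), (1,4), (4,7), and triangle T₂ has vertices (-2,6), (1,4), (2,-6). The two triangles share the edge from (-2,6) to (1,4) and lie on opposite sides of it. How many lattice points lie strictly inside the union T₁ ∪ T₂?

The union is the simple quadrilateral with vertices (-2,6), (4,7), (1,4), (2,-6) in order.
The shoelace formula gives twice the area as |[(-2)·7 − 4·6] + [4·4 − 1·7] + [1·(-6) − 2·4] + [2·6 − (-2)·(-6)]| = 43, so the area is 43/2.
The number of boundary lattice points is Σ gcd(|Δx|,|Δy|) = gcd(6,1) + gcd(3,3) + gcd(1,10) + gcd(4,12) = 1+3+1+4 = 9.
By Pick's theorem I = A − B/2 + 1 = 43/2 − 9/2 + 1 = 18.

18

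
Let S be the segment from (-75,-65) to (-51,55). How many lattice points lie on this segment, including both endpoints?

25

The number of lattice points on a segment between lattice points is gcd(|Δx|,|Δy|) + 1 = gcd(24,120) + 1 = 24 + 1 = 25.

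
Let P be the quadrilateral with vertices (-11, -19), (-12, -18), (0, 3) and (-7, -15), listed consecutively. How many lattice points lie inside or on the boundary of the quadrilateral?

Using the shoelace formula, 2A = |[(-11)·(-18) − (-12)·(-19)] + [(-12)·3 − 0·(-18)] + [0·(-15) − (-7)·3] + [(-7)·(-19) − (-11)·(-15)]| = 77, so the area is 77/2.
Along each edge there are gcd(|Δx|,|Δy|)+1 lattice points, so counting each shared vertex once the boundary has gcd(1,1) + gcd(12,21) + gcd(7,18) + gcd(4,4) = 1+3+1+4 = 9.
Pick's theorem gives I = A − B/2 + 1 = 77/2 − 9/2 + 1 = 35, so the closed region contains I + B = 35 + 9 = 44 lattice points.

44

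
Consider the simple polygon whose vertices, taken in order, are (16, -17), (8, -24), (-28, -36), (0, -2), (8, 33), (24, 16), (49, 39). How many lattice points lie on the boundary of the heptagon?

Summing gcd(|Δx|,|Δy|) over the edges gives the boundary count: gcd(8,7) + gcd(36,12) + gcd(28,34) + gcd(8,35) + gcd(16,17) + gcd(25,23) + gcd(33,56) = 1+12+2+1+1+1+1 = 19.

19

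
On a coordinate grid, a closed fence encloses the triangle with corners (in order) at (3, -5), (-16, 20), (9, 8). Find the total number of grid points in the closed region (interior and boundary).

By the shoelace formula, twice the signed area is |(3·20 − (-16)·(-5)) + ((-16)·8 − 9·20) + (9·(-5) − 3·8)| = 397, so the area is 397/2.
Along each edge there are gcd(|Δx|,|Δy|)+1 lattice points, so counting each shared vertex once the boundary has gcd(19,25) + gcd(25,12) + gcd(6,13) = 1+1+1 = 3.
Pick's theorem gives I = A − B/2 + 1 = 397/2 − 3/2 + 1 = 198, so the closed region contains I + B = 198 + 3 = 201 lattice points.

201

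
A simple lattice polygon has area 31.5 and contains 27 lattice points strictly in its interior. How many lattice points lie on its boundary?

Pick's theorem gives A = I + B/2 − 1, so B = 2(A − I + 1) = 2(31.5 − 27 + 1) = 11.

11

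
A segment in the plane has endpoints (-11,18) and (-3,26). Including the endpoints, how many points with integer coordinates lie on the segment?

The number of lattice points on a segment between lattice points is gcd(|Δx|,|Δy|) + 1 = gcd(8,8) + 1 = 8 + 1 = 9.

9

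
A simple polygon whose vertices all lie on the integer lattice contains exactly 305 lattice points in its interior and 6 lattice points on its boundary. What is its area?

Pick's theorem states A = I + B/2 − 1, so A = 305 + 6/2 − 1 = 307.

307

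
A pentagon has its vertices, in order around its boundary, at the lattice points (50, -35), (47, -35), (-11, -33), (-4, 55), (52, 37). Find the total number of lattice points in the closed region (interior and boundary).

4734

The shoelace formula gives twice the area as |[50·(-35) − 47·(-35)] + [47·(-33) − (-11)·(-35)] + [(-11)·55 − (-4)·(-33)] + [(-4)·37 − 52·55] + [52·(-35) − 50·37]| = 9456, so the area is 4728.
Summing gcd(|Δx|,|Δy|) over the edges gives the boundary count: gcd(3,0) + gcd(58,2) + gcd(7,88) + gcd(56,18) + gcd(2,72) = 3+2+1+2+2 = 10.
Pick's theorem gives I = A − B/2 + 1 = 4728 − 10/2 + 1 = 4724, so the closed region contains I + B = 4724 + 10 = 4734 lattice points.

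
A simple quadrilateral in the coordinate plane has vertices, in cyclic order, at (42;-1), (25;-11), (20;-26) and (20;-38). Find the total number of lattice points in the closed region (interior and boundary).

245

Using the shoelace formula, 2A = |[42·(-11) − 25·(-1)] + [25·(-26) − 20·(-11)] + [20·(-38) − 20·(-26)] + [20·(-1) − 42·(-38)]| = 469, so the area is 469/2.
Summing gcd(|Δx|,|Δy|) over the edges gives the boundary count: gcd(17,10) + gcd(5,15) + gcd(0,12) + gcd(22,37) = 1+5+12+1 = 19.
Pick's theorem gives I = A − B/2 + 1 = 469/2 − 19/2 + 1 = 226, so the closed region contains I + B = 226 + 19 = 245 lattice points.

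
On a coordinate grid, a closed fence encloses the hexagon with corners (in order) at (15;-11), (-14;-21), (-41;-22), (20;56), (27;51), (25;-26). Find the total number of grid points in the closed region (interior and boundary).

By the shoelace formula, twice the signed area is |[15·(-21) − (-14)·(-11)] + [(-14)·(-22) − (-41)·(-21)] + [(-41)·56 − 20·(-22)] + [20·51 − 27·56] + [27·(-26) − 25·51] + [25·(-11) − 15·(-26)]| = 5232, so the area is 2616.
Summing gcd(|Δx|,|Δy|) over the edges gives the boundary count: gcd(29,10) + gcd(27,1) + gcd(61,78) + gcd(7,5) + gcd(2,77) + gcd(10,15) = 1+1+1+1+1+5 = 10.
Pick's theorem gives I = A − B/2 + 1 = 2616 − 10/2 + 1 = 2612, so the closed region contains I + B = 2612 + 10 = 2622 lattice points.

2622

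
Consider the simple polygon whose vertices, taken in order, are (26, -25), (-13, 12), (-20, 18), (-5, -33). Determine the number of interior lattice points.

Using the shoelace formula, 2A = |[26·12 − (-13)·(-25)] + [(-13)·18 − (-20)·12] + [(-20)·(-33) − (-5)·18] + [(-5)·(-25) − 26·(-33)]| = 1726, so the area is 863.
The number of boundary lattice points is Σ gcd(|Δx|,|Δy|) = gcd(39,37) + gcd(7,6) + gcd(15,51) + gcd(31,8) = 1+1+3+1 = 6.
By Pick's theorem A = I + B/2 − 1, so I = 863 − 6/2 + 1 = 861.

861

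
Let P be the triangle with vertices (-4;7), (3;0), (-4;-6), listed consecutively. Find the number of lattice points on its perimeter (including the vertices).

21

Along each edge there are gcd(|Δx|,|Δy|)+1 lattice points, so counting each shared vertex once the boundary has gcd(7,7) + gcd(7,6) + gcd(0,13) = 7+1+13 = 21.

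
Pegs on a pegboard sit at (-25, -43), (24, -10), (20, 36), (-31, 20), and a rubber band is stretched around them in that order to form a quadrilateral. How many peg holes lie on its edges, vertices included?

7

Along each edge there are gcd(|Δx|,|Δy|)+1 lattice points, so counting each shared vertex once the boundary has gcd(49,33) + gcd(4,46) + gcd(51,16) + gcd(6,63) = 1+2+1+3 = 7.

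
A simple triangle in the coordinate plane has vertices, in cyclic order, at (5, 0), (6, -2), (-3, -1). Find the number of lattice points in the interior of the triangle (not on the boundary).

8

The shoelace formula gives twice the area as |(5·(-2) − 6·0) + (6·(-1) − (-3)·(-2)) + ((-3)·0 − 5·(-1))| = 17, so the area is 8.5.
The number of boundary lattice points is Σ gcd(|Δx|,|Δy|) = gcd(1,2) + gcd(9,1) + gcd(8,1) = 1+1+1 = 3.
Pick's theorem gives I = A − B/2 + 1 = 8.5 − 3/2 + 1 = 8.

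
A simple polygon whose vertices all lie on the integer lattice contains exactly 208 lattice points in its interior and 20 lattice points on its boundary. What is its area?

217

By Pick's theorem, A = I + B/2 − 1 = 208 + 20/2 − 1 = 217.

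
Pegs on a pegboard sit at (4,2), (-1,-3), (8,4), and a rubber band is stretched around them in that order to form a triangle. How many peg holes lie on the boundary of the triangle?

8

Along each edge there are gcd(|Δx|,|Δy|)+1 lattice points, so counting each shared vertex once the boundary has gcd(5,5) + gcd(9,7) + gcd(4,2) = 5+1+2 = 8.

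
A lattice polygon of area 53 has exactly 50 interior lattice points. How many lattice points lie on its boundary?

8

Pick's theorem gives A = I + B/2 − 1, so B = 2(A − I + 1) = 2(53 − 50 + 1) = 8.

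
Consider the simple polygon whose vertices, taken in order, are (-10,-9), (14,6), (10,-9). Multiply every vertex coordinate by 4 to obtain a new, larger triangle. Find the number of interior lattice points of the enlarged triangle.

2353

Using the shoelace formula, 2A = |((-10)·6 − 14·(-9)) + (14·(-9) − 10·6) + (10·(-9) − (-10)·(-9))| = 300, so the area is 150.
Along each edge there are gcd(|Δx|,|Δy|)+1 lattice points, so counting each shared vertex once the boundary has gcd(24,15) + gcd(4,15) + gcd(20,0) = 3+1+20 = 24.
Scaling by 4 multiplies the area by 4² = 16 (so the new area is 2400) and multiplies the boundary lattice-point count by 4, giving 96.
By Pick's theorem, the interior count of the dilated polygon is 2400 − 96/2 + 1 = 2353.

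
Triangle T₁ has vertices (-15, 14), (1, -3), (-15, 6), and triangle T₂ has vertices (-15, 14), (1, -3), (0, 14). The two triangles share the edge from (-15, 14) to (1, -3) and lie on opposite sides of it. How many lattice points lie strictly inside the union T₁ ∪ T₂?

The union is the simple quadrilateral with vertices (-15, 14), (-15, 6), (1, -3), (0, 14) in order.
Using the shoelace formula, 2A = |((-15)·6 − (-15)·14) + ((-15)·(-3) − 1·6) + (1·14 − 0·(-3)) + (0·14 − (-15)·14)| = 383, so the area is 191.5.
Along each edge there are gcd(|Δx|,|Δy|)+1 lattice points, so counting each shared vertex once the boundary has gcd(0,8) + gcd(16,9) + gcd(1,17) + gcd(15,0) = 8+1+1+15 = 25.
By Pick's theorem I = A − B/2 + 1 = 191.5 − 25/2 + 1 = 180.

180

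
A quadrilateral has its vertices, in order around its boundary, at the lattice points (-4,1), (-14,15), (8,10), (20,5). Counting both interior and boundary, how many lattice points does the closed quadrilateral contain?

218

By the shoelace formula, twice the signed area is |[(-4)·15 − (-14)·1] + [(-14)·10 − 8·15] + [8·5 − 20·10] + [20·1 − (-4)·5]| = 426, so the area is 213.
Along each edge there are gcd(|Δx|,|Δy|)+1 lattice points, so counting each shared vertex once the boundary has gcd(10,14) + gcd(22,5) + gcd(12,5) + gcd(24,4) = 2+1+1+4 = 8.
Pick's theorem gives I = A − B/2 + 1 = 213 − 8/2 + 1 = 210, so the closed region contains I + B = 210 + 8 = 218 lattice points.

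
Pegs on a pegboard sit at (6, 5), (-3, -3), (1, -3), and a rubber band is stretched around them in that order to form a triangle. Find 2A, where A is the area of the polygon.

Using the shoelace formula, 2A = |[6·(-3) − (-3)·5] + [(-3)·(-3) − 1·(-3)] + [1·5 − 6·(-3)]| = 32, so the area is 16.

32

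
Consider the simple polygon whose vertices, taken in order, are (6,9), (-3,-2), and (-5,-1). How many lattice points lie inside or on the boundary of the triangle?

18

The shoelace formula gives twice the area as |(6·(-2) − (-3)·9) + ((-3)·(-1) − (-5)·(-2)) + ((-5)·9 − 6·(-1))| = 31, so the area is 31/2.
Along each edge there are gcd(|Δx|,|Δy|)+1 lattice points, so counting each shared vertex once the boundary has gcd(9,11) + gcd(2,1) + gcd(11,10) = 1+1+1 = 3.
Pick's theorem gives I = A − B/2 + 1 = 31/2 − 3/2 + 1 = 15, so the closed region contains I + B = 15 + 3 = 18 lattice points.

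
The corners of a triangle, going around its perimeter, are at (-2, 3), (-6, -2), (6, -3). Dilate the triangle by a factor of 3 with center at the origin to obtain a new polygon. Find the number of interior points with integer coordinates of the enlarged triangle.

283

The shoelace formula gives twice the area as |[(-2)·(-2) − (-6)·3] + [(-6)·(-3) − 6·(-2)] + [6·3 − (-2)·(-3)]| = 64, so the area is 32.
Along each edge there are gcd(|Δx|,|Δy|)+1 lattice points, so counting each shared vertex once the boundary has gcd(4,5) + gcd(12,1) + gcd(8,6) = 1+1+2 = 4.
Scaling by 3 multiplies the area by 3² = 9 (so the new area is 288) and multiplies the boundary lattice-point count by 3, giving 12.
By Pick's theorem, the interior count of the dilated polygon is 288 − 12/2 + 1 = 283.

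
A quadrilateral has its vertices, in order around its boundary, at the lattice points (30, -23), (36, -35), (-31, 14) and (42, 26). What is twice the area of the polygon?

3943

Using the shoelace formula, 2A = |[30·(-35) − 36·(-23)] + [36·14 − (-31)·(-35)] + [(-31)·26 − 42·14] + [42·(-23) − 30·26]| = 3943, so the area is 3943/2.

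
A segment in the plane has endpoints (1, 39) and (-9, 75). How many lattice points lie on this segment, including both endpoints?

3

The number of lattice points on a segment between lattice points is gcd(|Δx|,|Δy|) + 1 = gcd(10,36) + 1 = 2 + 1 = 3.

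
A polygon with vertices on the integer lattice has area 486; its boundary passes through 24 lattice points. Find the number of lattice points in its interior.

From Pick's theorem, I = A − B/2 + 1 = 486 − 24/2 + 1 = 475.

475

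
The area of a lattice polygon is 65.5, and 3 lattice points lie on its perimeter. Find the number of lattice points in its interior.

From Pick's theorem, I = A − B/2 + 1 = 65.5 − 3/2 + 1 = 65.

65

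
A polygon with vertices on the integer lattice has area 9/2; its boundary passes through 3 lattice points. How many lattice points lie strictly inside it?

From Pick's theorem, I = A − B/2 + 1 = 9/2 − 3/2 + 1 = 4.

4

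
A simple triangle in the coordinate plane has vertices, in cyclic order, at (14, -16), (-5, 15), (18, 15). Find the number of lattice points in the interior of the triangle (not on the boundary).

Using the shoelace formula, 2A = |[14·15 − (-5)·(-16)] + [(-5)·15 − 18·15] + [18·(-16) − 14·15]| = 713, so the area is 356.5.
Summing gcd(|Δx|,|Δy|) over the edges gives the boundary count: gcd(19,31) + gcd(23,0) + gcd(4,31) = 1+23+1 = 25.
By Pick's theorem A = I + B/2 − 1, so I = 356.5 − 25/2 + 1 = 345.

345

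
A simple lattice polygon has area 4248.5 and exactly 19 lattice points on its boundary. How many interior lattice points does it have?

From Pick's theorem, I = A − B/2 + 1 = 4248.5 − 19/2 + 1 = 4240.

4240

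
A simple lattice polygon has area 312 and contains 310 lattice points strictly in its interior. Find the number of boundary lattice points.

6

Pick's theorem gives A = I + B/2 − 1, so B = 2(A − I + 1) = 2(312 − 310 + 1) = 6.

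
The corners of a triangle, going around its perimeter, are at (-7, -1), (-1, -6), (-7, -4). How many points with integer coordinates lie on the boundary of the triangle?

6

The number of boundary lattice points is Σ gcd(|Δx|,|Δy|) = gcd(6,5) + gcd(6,2) + gcd(0,3) = 1+2+3 = 6.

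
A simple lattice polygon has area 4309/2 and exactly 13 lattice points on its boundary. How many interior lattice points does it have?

From Pick's theorem, I = A − B/2 + 1 = 4309/2 − 13/2 + 1 = 2149.

2149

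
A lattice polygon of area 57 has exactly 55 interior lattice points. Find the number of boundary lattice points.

6

Pick's theorem gives A = I + B/2 − 1, so B = 2(A − I + 1) = 2(57 − 55 + 1) = 6.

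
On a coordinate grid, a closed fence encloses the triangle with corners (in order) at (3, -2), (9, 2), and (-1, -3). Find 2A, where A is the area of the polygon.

10

Using the shoelace formula, 2A = |(3·2 − 9·(-2)) + (9·(-3) − (-1)·2) + ((-1)·(-2) − 3·(-3))| = 10, so the area is 5.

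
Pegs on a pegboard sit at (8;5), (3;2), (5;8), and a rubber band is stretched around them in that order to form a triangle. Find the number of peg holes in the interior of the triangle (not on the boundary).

10

By the shoelace formula, twice the signed area is |[8·2 − 3·5] + [3·8 − 5·2] + [5·5 − 8·8]| = 24, so the area is 12.
The number of boundary lattice points is Σ gcd(|Δx|,|Δy|) = gcd(5,3) + gcd(2,6) + gcd(3,3) = 1+2+3 = 6.
By Pick's theorem A = I + B/2 − 1, so I = 12 − 6/2 + 1 = 10.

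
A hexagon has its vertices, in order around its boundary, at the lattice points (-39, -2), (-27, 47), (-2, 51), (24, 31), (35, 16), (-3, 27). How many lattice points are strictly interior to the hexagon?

1550

By the shoelace formula, twice the signed area is |((-39)·47 − (-27)·(-2)) + ((-27)·51 − (-2)·47) + ((-2)·31 − 24·51) + (24·16 − 35·31) + (35·27 − (-3)·16) + ((-3)·(-2) − (-39)·27)| = 3105, so the area is 1552.5.
The number of boundary lattice points is Σ gcd(|Δx|,|Δy|) = gcd(12,49) + gcd(25,4) + gcd(26,20) + gcd(11,15) + gcd(38,11) + gcd(36,29) = 1+1+2+1+1+1 = 7.
Pick's theorem gives I = A − B/2 + 1 = 1552.5 − 7/2 + 1 = 1550.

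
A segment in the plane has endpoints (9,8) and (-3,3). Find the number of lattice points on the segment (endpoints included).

2

The number of lattice points on a segment between lattice points is gcd(|Δx|,|Δy|) + 1 = gcd(12,5) + 1 = 1 + 1 = 2.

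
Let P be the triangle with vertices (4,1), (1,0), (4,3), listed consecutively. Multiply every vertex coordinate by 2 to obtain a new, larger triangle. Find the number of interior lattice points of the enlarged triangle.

7

By the shoelace formula, twice the signed area is |(4·0 − 1·1) + (1·3 − 4·0) + (4·1 − 4·3)| = 6, so the area is 3.
The number of boundary lattice points is Σ gcd(|Δx|,|Δy|) = gcd(3,1) + gcd(3,3) + gcd(0,2) = 1+3+2 = 6.
Scaling by 2 multiplies the area by 2² = 4 (so the new area is 12) and multiplies the boundary lattice-point count by 2, giving 12.
By Pick's theorem, the interior count of the dilated polygon is 12 − 12/2 + 1 = 7.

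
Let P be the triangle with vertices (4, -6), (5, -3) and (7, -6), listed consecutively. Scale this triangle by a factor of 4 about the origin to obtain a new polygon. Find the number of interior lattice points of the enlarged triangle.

Using the shoelace formula, 2A = |[4·(-3) − 5·(-6)] + [5·(-6) − 7·(-3)] + [7·(-6) − 4·(-6)]| = 9, so the area is 9/2.
Along each edge there are gcd(|Δx|,|Δy|)+1 lattice points, so counting each shared vertex once the boundary has gcd(1,3) + gcd(2,3) + gcd(3,0) = 1+1+3 = 5.
Scaling by 4 multiplies the area by 4² = 16 (so the new area is 72) and multiplies the boundary lattice-point count by 4, giving 20.
By Pick's theorem, the interior count of the dilated polygon is 72 − 20/2 + 1 = 63.

63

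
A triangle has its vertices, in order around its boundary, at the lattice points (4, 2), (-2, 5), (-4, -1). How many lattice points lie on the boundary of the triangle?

Along each edge there are gcd(|Δx|,|Δy|)+1 lattice points, so counting each shared vertex once the boundary has gcd(6,3) + gcd(2,6) + gcd(8,3) = 3+2+1 = 6.

6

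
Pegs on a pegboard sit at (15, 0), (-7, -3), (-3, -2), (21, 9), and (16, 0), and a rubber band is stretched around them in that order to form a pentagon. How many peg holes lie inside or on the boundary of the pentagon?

88

Using the shoelace formula, 2A = |[15·(-3) − (-7)·0] + [(-7)·(-2) − (-3)·(-3)] + [(-3)·9 − 21·(-2)] + [21·0 − 16·9] + [16·0 − 15·0]| = 169, so the area is 84.5.
Along each edge there are gcd(|Δx|,|Δy|)+1 lattice points, so counting each shared vertex once the boundary has gcd(22,3) + gcd(4,1) + gcd(24,11) + gcd(5,9) + gcd(1,0) = 1+1+1+1+1 = 5.
Pick's theorem gives I = A − B/2 + 1 = 84.5 − 5/2 + 1 = 83, so the closed region contains I + B = 83 + 5 = 88 lattice points.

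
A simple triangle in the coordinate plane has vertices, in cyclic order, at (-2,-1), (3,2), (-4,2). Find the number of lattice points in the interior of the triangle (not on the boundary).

By the shoelace formula, twice the signed area is |[(-2)·2 − 3·(-1)] + [3·2 − (-4)·2] + [(-4)·(-1) − (-2)·2]| = 21, so the area is 10.5.
Along each edge there are gcd(|Δx|,|Δy|)+1 lattice points, so counting each shared vertex once the boundary has gcd(5,3) + gcd(7,0) + gcd(2,3) = 1+7+1 = 9.
By Pick's theorem A = I + B/2 − 1, so I = 10.5 − 9/2 + 1 = 7.

7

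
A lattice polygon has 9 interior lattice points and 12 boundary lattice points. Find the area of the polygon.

14

Pick's theorem states A = I + B/2 − 1, so A = 9 + 12/2 − 1 = 14.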